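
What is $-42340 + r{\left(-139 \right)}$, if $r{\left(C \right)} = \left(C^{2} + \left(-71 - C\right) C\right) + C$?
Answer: $-32610$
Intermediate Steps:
$r{\left(C \right)} = C + C^{2} + C \left(-71 - C\right)$ ($r{\left(C \right)} = \left(C^{2} + C \left(-71 - C\right)\right) + C = C + C^{2} + C \left(-71 - C\right)$)
$-42340 + r{\left(-139 \right)} = -42340 - -9730 = -42340 + 9730 = -32610$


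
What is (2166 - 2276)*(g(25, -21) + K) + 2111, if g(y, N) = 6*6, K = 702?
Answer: -79069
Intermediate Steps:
g(y, N) = 36
(2166 - 2276)*(g(25, -21) + K) + 2111 = (2166 - 2276)*(36 + 702) + 2111 = -110*738 + 2111 = -81180 + 2111 = -79069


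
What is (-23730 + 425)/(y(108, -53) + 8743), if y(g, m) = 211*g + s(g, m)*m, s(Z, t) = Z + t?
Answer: -23305/28616 ≈ -0.81440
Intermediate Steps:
y(g, m) = 211*g + m*(g + m) (y(g, m) = 211*g + (g + m)*m = 211*g + m*(g + m))
(-23730 + 425)/(y(108, -53) + 8743) = (-23730 + 425)/((211*108 - 53*(108 - 53)) + 8743) = -23305/((22788 - 53*55) + 8743) = -23305/((22788 - 2915) + 8743) = -23305/(19873 + 8743) = -23305/28616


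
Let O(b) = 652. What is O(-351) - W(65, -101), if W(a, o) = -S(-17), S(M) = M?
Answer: 635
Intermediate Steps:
W(a, o) = 17 (W(a, o) = -1*(-17) = 17)
O(-351) - W(65, -101) = 652 - 1*17 = 652 - 17 = 635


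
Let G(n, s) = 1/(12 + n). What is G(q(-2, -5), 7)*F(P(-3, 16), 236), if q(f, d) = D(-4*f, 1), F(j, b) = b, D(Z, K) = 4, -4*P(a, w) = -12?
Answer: 59/4 ≈ 14.750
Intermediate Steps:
P(a, w) = 3 (P(a, w) = -¼*(-12) = 3)
q(f, d) = 4
G(q(-2, -5), 7)*F(P(-3, 16), 236) = 236/(12 + 4) = 236/16 = (1/16)*236 = 59/4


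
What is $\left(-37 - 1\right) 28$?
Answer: $-1064$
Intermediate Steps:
$\left(-37 - 1\right) 28 = \left(-38\right) 28 = -1064$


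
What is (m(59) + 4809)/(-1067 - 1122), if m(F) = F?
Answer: -4868/2189 ≈ -2.2238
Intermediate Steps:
(m(59) + 4809)/(-1067 - 1122) = (59 + 4809)/(-1067 - 1122) = 4868/(-2189) = 4868*(-1/2189) = -4868/2189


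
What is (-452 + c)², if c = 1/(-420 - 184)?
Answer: 74533914081/364816 ≈ 2.0431e+5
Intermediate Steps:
c = -1/604 (c = 1/(-604) = -1/604 ≈ -0.0016556)
(-452 + c)² = (-452 - 1/604)² = (-273009/604)² = 74533914081/364816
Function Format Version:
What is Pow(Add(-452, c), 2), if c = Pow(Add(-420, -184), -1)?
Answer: Rational(74533914081, 364816) ≈ 2.0431e+5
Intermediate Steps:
c = Rational(-1, 604) (c = Pow(-604, -1) = Rational(-1, 604) ≈ -0.0016556)
Pow(Add(-452, c), 2) = Pow(Add(-452, Rational(-1, 604)), 2) = Pow(Rational(-273009, 604), 2) = Rational(74533914081, 364816)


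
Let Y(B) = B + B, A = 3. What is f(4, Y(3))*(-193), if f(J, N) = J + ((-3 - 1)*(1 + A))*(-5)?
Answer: -16212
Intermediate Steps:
Y(B) = 2*B
f(J, N) = 80 + J (f(J, N) = J + ((-3 - 1)*(1 + 3))*(-5) = J - 4*4*(-5) = J - 16*(-5) = J + 80 = 80 + J)
f(4, Y(3))*(-193) = (80 + 4)*(-193) = 84*(-193) = -16212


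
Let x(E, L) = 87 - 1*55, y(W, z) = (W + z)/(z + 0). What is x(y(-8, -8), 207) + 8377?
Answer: 8409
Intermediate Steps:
y(W, z) = (W + z)/z
x(E, L) = 32 (x(E, L) = 87 - 55 = 32)
x(y(-8, -8), 207) + 8377 = 32 + 8377 = 8409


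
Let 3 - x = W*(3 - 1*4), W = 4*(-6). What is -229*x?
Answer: 4809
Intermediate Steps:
W = -24
x = -21 (x = 3 - (-24)*(3 - 1*4) = 3 - (-24)*(3 - 4) = 3 - (-24)*(-1) = 3 - 1*24 = 3 - 24 = -21)
-229*x = -229*(-21) = 4809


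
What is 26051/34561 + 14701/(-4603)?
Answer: -388168508/159084283 ≈ -2.4400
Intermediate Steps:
26051/34561 + 14701/(-4603) = 26051*(1/34561) + 14701*(-1/4603) = 26051/34561 - 14701/4603 = -388168508/159084283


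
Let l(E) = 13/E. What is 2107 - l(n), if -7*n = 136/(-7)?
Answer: 285915/136 ≈ 2102.3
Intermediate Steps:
n = 136/49 (n = -136/(7*(-7)) = -136*(-1)/(7*7) = -⅐*(-136/7) = 136/49 ≈ 2.7755)
2107 - l(n) = 2107 - 13/136/49 = 2107 - 13*49/136 = 2107 - 1*637/136 = 2107 - 637/136 = 285915/136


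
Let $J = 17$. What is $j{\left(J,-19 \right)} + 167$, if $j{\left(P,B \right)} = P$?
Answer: $184$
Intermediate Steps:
$j{\left(J,-19 \right)} + 167 = 17 + 167 = 184$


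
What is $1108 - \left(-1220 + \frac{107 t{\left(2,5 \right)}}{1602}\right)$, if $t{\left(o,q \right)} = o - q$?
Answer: $\frac{1243259}{534} \approx 2328.2$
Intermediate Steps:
$1108 - \left(-1220 + \frac{107 t{\left(2,5 \right)}}{1602}\right) = 1108 - \left(-1220 + \frac{107 \left(2 - 5\right)}{1602}\right) = 1108 - \left(-1220 + 107 \left(2 - 5\right) \frac{1}{1602}\right) = 1108 - \left(-1220 + 107 \left(-3\right) \frac{1}{1602}\right) = 1108 - \left(-1220 - \frac{107}{534}\right) = 1108 - - \frac{651587}{534} = 1108 + \frac{651587}{534} = \frac{1243259}{534}$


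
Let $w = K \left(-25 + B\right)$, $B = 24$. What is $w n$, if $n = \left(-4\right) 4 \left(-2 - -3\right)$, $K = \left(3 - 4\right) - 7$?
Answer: $-128$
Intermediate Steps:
$K = -8$ ($K = -1 - 7 = -8$)
$w = 8$ ($w = - 8 \left(-25 + 24\right) = \left(-8\right) \left(-1\right) = 8$)
$n = -16$ ($n = - 16 \left(-2 + 3\right) = \left(-16\right) 1 = -16$)
$w n = 8 \left(-16\right) = -128$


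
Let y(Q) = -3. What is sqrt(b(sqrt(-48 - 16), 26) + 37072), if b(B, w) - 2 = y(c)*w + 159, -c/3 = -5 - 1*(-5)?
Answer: sqrt(37155) ≈ 192.76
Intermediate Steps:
c = 0 (c = -3*(-5 - 1*(-5)) = -3*(-5 + 5) = -3*0 = 0)
b(B, w) = 161 - 3*w (b(B, w) = 2 + (-3*w + 159) = 2 + (159 - 3*w) = 161 - 3*w)
sqrt(b(sqrt(-48 - 16), 26) + 37072) = sqrt((161 - 3*26) + 37072) = sqrt((161 - 78) + 37072) = sqrt(83 + 37072) = sqrt(37155)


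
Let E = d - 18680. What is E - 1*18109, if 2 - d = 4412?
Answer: -41199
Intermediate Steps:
d = -4410 (d = 2 - 1*4412 = 2 - 4412 = -4410)
E = -23090 (E = -4410 - 18680 = -23090)
E - 1*18109 = -23090 - 1*18109 = -23090 - 18109 = -41199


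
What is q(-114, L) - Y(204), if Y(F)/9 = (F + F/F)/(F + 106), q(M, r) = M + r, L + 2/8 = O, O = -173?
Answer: -36357/124 ≈ -293.20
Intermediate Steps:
L = -693/4 (L = -¼ - 173 = -693/4 ≈ -173.25)
Y(F) = 9*(1 + F)/(106 + F) (Y(F) = 9*((F + F/F)/(F + 106)) = 9*((F + 1)/(106 + F)) = 9*((1 + F)/(106 + F)) = 9*(1 + F)/(106 + F))
q(-114, L) - Y(204) = (-114 - 693/4) - 9*(1 + 204)/(106 + 204) = -1149/4 - 9*205/310 = -1149/4 - 1*369/62 = -1149/4 - 369/62 = -36357/124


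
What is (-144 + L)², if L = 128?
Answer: 256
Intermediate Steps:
(-144 + L)² = (-144 + 128)² = (-16)² = 256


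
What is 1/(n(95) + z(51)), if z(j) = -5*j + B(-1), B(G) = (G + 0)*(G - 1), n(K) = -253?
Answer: -1/506 ≈ -0.0019763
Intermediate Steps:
B(G) = G*(-1 + G)
z(j) = 2 - 5*j (z(j) = -5*j - (-1 - 1) = -5*j - 1*(-2) = -5*j + 2 = 2 - 5*j)
1/(n(95) + z(51)) = 1/(-253 + (2 - 5*51)) = 1/(-253 + (2 - 255)) = 1/(-253 - 253) = 1/(-506) = -1/506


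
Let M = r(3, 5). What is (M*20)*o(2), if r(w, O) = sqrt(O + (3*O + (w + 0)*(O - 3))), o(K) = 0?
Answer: 0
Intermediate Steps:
r(w, O) = sqrt(4*O + w*(-3 + O)) (r(w, O) = sqrt(O + (3*O + w*(-3 + O))) = sqrt(4*O + w*(-3 + O)))
M = sqrt(26) (M = sqrt(-3*3 + 4*5 + 5*3) = sqrt(-9 + 20 + 15) = sqrt(26) ≈ 5.0990)
(M*20)*o(2) = (sqrt(26)*20)*0 = (20*sqrt(26))*0 = 0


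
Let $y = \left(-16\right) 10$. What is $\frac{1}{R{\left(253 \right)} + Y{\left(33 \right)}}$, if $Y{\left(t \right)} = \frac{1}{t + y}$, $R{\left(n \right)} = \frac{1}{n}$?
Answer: $- \frac{32131}{126} \approx -255.01$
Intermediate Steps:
$y = -160$
$Y{\left(t \right)} = \frac{1}{-160 + t}$ ($Y{\left(t \right)} = \frac{1}{t - 160} = \frac{1}{-160 + t}$)
$\frac{1}{R{\left(253 \right)} + Y{\left(33 \right)}} = \frac{1}{\frac{1}{253} + \frac{1}{-160 + 33}} = \frac{1}{\frac{1}{253} + \frac{1}{-127}} = \frac{1}{\frac{1}{253} - \frac{1}{127}} = \frac{1}{- \frac{126}{32131}} = - \frac{32131}{126}$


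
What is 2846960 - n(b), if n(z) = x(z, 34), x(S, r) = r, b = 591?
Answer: 2846926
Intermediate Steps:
n(z) = 34
2846960 - n(b) = 2846960 - 1*34 = 2846960 - 34 = 2846926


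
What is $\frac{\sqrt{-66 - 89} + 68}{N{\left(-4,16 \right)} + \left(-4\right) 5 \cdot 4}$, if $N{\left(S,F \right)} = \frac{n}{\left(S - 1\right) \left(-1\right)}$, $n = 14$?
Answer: $- \frac{170}{193} - \frac{5 i \sqrt{155}}{386} \approx -0.88083 - 0.16127 i$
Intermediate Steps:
$N{\left(S,F \right)} = \frac{14}{1 - S}$ ($N{\left(S,F \right)} = \frac{14}{\left(S - 1\right) \left(-1\right)} = \frac{14}{\left(-1 + S\right) \left(-1\right)} = \frac{14}{1 - S}$)
$\frac{\sqrt{-66 - 89} + 68}{N{\left(-4,16 \right)} + \left(-4\right) 5 \cdot 4} = \frac{\sqrt{-66 - 89} + 68}{- \frac{14}{-1 - 4} + \left(-4\right) 5 \cdot 4} = \frac{\sqrt{-155} + 68}{- \frac{14}{-5} - 80} = \frac{i \sqrt{155} + 68}{\left(-14\right) \left(- \frac{1}{5}\right) - 80} = \frac{68 + i \sqrt{155}}{\frac{14}{5} - 80} = \frac{68 + i \sqrt{155}}{- \frac{386}{5}} = \left(68 + i \sqrt{155}\right) \left(- \frac{5}{386}\right) = - \frac{170}{193} - \frac{5 i \sqrt{155}}{386}$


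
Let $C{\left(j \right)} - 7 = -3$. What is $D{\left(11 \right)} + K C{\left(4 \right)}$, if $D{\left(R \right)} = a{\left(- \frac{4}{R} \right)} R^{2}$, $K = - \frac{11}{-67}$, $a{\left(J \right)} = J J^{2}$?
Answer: $- \frac{3804}{737} \approx -5.1615$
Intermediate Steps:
$C{\left(j \right)} = 4$ ($C{\left(j \right)} = 7 - 3 = 4$)
$a{\left(J \right)} = J^{3}$
$K = \frac{11}{67}$ ($K = \left(-11\right) \left(- \frac{1}{67}\right) = \frac{11}{67} \approx 0.16418$)
$D{\left(R \right)} = - \frac{64}{R}$ ($D{\left(R \right)} = \left(- \frac{4}{R}\right)^{3} R^{2} = - \frac{64}{R^{3}} R^{2} = - \frac{64}{R}$)
$D{\left(11 \right)} + K C{\left(4 \right)} = - \frac{64}{11} + \frac{11}{67} \cdot 4 = \left(-64\right) \frac{1}{11} + \frac{44}{67} = - \frac{64}{11} + \frac{44}{67} = - \frac{3804}{737}$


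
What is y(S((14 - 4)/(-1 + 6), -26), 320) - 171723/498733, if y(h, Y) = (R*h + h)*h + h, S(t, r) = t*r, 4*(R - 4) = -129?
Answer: -36774748211/498733 ≈ -73736.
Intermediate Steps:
R = -113/4 (R = 4 + (¼)*(-129) = 4 - 129/4 = -113/4 ≈ -28.250)
S(t, r) = r*t
y(h, Y) = h - 109*h²/4 (y(h, Y) = (-113*h/4 + h)*h + h = (-109*h/4)*h + h = -109*h²/4 + h = h - 109*h²/4)
y(S((14 - 4)/(-1 + 6), -26), 320) - 171723/498733 = (-26*(14 - 4)/(-1 + 6))*(4 - (-2834)*(14 - 4)/(-1 + 6))/4 - 171723/498733 = (-260/5)*(4 - (-2834)*10/5)/4 - 171723*1/498733 = (-260/5)*(4 - (-2834)*10*(⅕))/4 - 171723/498733 = (-26*2)*(4 - (-2834)*2)/4 - 171723/498733 = (¼)*(-52)*(4 - 109*(-52)) - 171723/498733 = (¼)*(-52)*(4 + 5668) - 171723/498733 = (¼)*(-52)*5672 - 171723/498733 = -73736 - 171723/498733 = -36774748211/498733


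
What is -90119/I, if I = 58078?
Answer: -90119/58078 ≈ -1.5517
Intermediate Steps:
-90119/I = -90119/58078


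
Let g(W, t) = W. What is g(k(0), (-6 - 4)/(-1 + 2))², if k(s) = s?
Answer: 0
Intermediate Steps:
g(k(0), (-6 - 4)/(-1 + 2))² = 0² = 0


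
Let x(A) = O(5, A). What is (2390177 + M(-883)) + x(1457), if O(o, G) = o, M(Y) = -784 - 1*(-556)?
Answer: 2389954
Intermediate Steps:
M(Y) = -228 (M(Y) = -784 + 556 = -228)
x(A) = 5
(2390177 + M(-883)) + x(1457) = (2390177 - 228) + 5 = 2389949 + 5 = 2389954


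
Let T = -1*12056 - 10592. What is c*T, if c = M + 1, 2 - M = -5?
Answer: -181184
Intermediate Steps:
T = -22648 (T = -12056 - 10592 = -22648)
M = 7 (M = 2 - 1*(-5) = 2 + 5 = 7)
c = 8 (c = 7 + 1 = 8)
c*T = 8*(-22648) = -181184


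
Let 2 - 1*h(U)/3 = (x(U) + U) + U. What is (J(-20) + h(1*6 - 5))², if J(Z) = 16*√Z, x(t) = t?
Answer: (3 - 32*I*√5)² ≈ -5111.0 - 429.33*I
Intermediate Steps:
h(U) = 6 - 9*U (h(U) = 6 - 3*((U + U) + U) = 6 - 3*(2*U + U) = 6 - 9*U)
(J(-20) + h(1*6 - 5))² = (16*√(-20) + (6 - 9*(1*6 - 5)))² = (16*(2*I*√5) + (6 - 9*(6 - 5)))² = (32*I*√5 + (6 - 9*1))² = (32*I*√5 + (6 - 9))² = (32*I*√5 - 3)² = (-3 + 32*I*√5)²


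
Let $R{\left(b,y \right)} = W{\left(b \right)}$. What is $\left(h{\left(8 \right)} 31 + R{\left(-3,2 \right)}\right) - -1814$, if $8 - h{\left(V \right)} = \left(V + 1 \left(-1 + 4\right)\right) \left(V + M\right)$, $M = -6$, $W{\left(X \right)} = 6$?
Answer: $1386$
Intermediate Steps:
$R{\left(b,y \right)} = 6$
$h{\left(V \right)} = 8 - \left(-6 + V\right) \left(3 + V\right)$ ($h{\left(V \right)} = 8 - \left(V + 1 \left(-1 + 4\right)\right) \left(V - 6\right) = 8 - \left(V + 1 \cdot 3\right) \left(-6 + V\right) = 8 - \left(V + 3\right) \left(-6 + V\right) = 8 - \left(3 + V\right) \left(-6 + V\right) = 8 - \left(-6 + V\right) \left(3 + V\right)$)
$\left(h{\left(8 \right)} 31 + R{\left(-3,2 \right)}\right) - -1814 = \left(\left(26 - 8^{2} + 3 \cdot 8\right) 31 + 6\right) - -1814 = \left(\left(26 - 64 + 24\right) 31 + 6\right) + 1814 = \left(\left(-14\right) 31 + 6\right) + 1814 = \left(-434 + 6\right) + 1814 = -428 + 1814 = 1386$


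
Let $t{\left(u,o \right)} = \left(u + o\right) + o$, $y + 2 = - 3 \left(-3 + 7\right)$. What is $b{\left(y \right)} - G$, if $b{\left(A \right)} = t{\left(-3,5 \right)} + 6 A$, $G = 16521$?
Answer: $-16598$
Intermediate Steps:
$y = -14$ ($y = -2 - 3 \left(-3 + 7\right) = -2 - 12 = -14$)
$t{\left(u,o \right)} = u + 2 o$ ($t{\left(u,o \right)} = \left(o + u\right) + o = u + 2 o$)
$b{\left(A \right)} = 7 + 6 A$ ($b{\left(A \right)} = \left(-3 + 2 \cdot 5\right) + 6 A = \left(-3 + 10\right) + 6 A = 7 + 6 A$)
$b{\left(y \right)} - G = \left(7 + 6 \left(-14\right)\right) - 16521 = \left(7 - 84\right) - 16521 = -77 - 16521 = -16598$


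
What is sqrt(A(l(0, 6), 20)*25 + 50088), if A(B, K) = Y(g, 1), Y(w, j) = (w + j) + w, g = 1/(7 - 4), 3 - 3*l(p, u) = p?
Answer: sqrt(451167)/3 ≈ 223.90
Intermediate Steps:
l(p, u) = 1 - p/3
g = 1/3 ≈ 0.33333
Y(w, j) = j + 2*w (Y(w, j) = (j + w) + w = j + 2*w)
A(B, K) = 5/3 (A(B, K) = 1 + 2*(1/3) = 1 + 2/3 = 5/3)
sqrt(A(l(0, 6), 20)*25 + 50088) = sqrt((5/3)*25 + 50088) = sqrt(125/3 + 50088) = sqrt(150389/3) = sqrt(451167)/3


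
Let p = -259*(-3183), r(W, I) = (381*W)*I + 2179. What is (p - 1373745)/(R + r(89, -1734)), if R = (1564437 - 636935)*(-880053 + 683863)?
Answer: 549348/182025413407 ≈ 3.0180e-6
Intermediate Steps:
R = -181966617380 (R = 927502*(-196190) = -181966617380)
r(W, I) = 2179 + 381*I*W (r(W, I) = 381*I*W + 2179 = 2179 + 381*I*W)
p = 824397
(p - 1373745)/(R + r(89, -1734)) = (824397 - 1373745)/(-181966617380 + (2179 + 381*(-1734)*89)) = -549348/(-181966617380 + (2179 - 58798206)) = -549348/(-181966617380 - 58796027) = -549348/(-182025413407) = -549348*(-1/182025413407) = 549348/182025413407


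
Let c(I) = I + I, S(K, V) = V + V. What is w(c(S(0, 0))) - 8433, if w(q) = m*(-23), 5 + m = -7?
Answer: -8157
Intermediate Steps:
m = -12 (m = -5 - 7 = -12)
S(K, V) = 2*V
c(I) = 2*I
w(q) = 276 (w(q) = -12*(-23) = 276)
w(c(S(0, 0))) - 8433 = 276 - 8433 = -8157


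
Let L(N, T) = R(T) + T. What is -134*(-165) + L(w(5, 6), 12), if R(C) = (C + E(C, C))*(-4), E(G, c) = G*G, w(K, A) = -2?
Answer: 21498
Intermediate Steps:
E(G, c) = G²
R(C) = -4*C - 4*C² (R(C) = (C + C²)*(-4) = -4*C - 4*C²)
L(N, T) = T + 4*T*(-1 - T) (L(N, T) = 4*T*(-1 - T) + T = T + 4*T*(-1 - T))
-134*(-165) + L(w(5, 6), 12) = -134*(-165) + 12*(-3 - 4*12) = 22110 + 12*(-3 - 48) = 22110 + 12*(-51) = 22110 - 612 = 21498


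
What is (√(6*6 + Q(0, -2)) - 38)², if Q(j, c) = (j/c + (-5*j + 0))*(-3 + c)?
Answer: 1024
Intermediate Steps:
Q(j, c) = (-3 + c)*(-5*j + j/c) (Q(j, c) = (j/c - 5*j)*(-3 + c) = (-5*j + j/c)*(-3 + c) = (-3 + c)*(-5*j + j/c))
(√(6*6 + Q(0, -2)) - 38)² = (√(6*6 - 1*0*(3 - 2*(-16 + 5*(-2)))/(-2)) - 38)² = (√(36 - 1*0*(-½)*(3 - 2*(-16 - 10))) - 38)² = (√(36 - 1*0*(-½)*(3 - 2*(-26))) - 38)² = (√(36 - 1*0*(-½)*(3 + 52)) - 38)² = (√(36 - 1*0*(-½)*55) - 38)² = (√(36 + 0) - 38)² = (√36 - 38)² = (6 - 38)² = (-32)² = 1024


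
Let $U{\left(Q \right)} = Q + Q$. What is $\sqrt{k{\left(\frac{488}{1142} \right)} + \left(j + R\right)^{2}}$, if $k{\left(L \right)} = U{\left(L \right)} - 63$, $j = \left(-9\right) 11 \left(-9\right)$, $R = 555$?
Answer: $\frac{\sqrt{681704081621}}{571} \approx 1446.0$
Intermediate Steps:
$U{\left(Q \right)} = 2 Q$
$j = 891$ ($j = \left(-99\right) \left(-9\right) = 891$)
$k{\left(L \right)} = -63 + 2 L$ ($k{\left(L \right)} = 2 L - 63 = -63 + 2 L$)
$\sqrt{k{\left(\frac{488}{1142} \right)} + \left(j + R\right)^{2}} = \sqrt{\left(-63 + 2 \cdot \frac{488}{1142}\right) + \left(891 + 555\right)^{2}} = \sqrt{\left(-63 + 2 \cdot 488 \cdot \frac{1}{1142}\right) + 1446^{2}} = \sqrt{\left(-63 + 2 \cdot \frac{244}{571}\right) + 2090916} = \sqrt{\left(-63 + \frac{488}{571}\right) + 2090916} = \sqrt{- \frac{35485}{571} + 2090916} = \sqrt{\frac{1193877551}{571}} = \frac{\sqrt{681704081621}}{571}$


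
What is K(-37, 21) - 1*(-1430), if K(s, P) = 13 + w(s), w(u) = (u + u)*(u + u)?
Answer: 6919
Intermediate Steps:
w(u) = 4*u² (w(u) = (2*u)*(2*u) = 4*u²)
K(s, P) = 13 + 4*s²
K(-37, 21) - 1*(-1430) = (13 + 4*(-37)²) - 1*(-1430) = (13 + 4*1369) + 1430 = (13 + 5476) + 1430 = 5489 + 1430 = 6919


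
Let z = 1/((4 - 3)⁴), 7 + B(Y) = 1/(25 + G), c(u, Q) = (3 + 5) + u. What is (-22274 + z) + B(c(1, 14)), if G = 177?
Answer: -4500559/202 ≈ -22280.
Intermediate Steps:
c(u, Q) = 8 + u
B(Y) = -1413/202 (B(Y) = -7 + 1/(25 + 177) = -7 + 1/202 = -1413/202)
z = 1 (z = 1/(1⁴) = 1/1 = 1)
(-22274 + z) + B(c(1, 14)) = (-22274 + 1) - 1413/202 = -22273 - 1413/202 = -4500559/202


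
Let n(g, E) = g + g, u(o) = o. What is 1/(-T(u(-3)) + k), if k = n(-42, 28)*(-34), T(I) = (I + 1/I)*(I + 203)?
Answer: 3/10568 ≈ 0.00028388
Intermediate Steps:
T(I) = (203 + I)*(I + 1/I) (T(I) = (I + 1/I)*(203 + I) = (203 + I)*(I + 1/I))
n(g, E) = 2*g
k = 2856 (k = (2*(-42))*(-34) = -84*(-34) = 2856)
1/(-T(u(-3)) + k) = 1/(-(1 + (-3)² + 203*(-3) + 203/(-3)) + 2856) = 1/(-(1 + 9 - 609 + 203*(-⅓)) + 2856) = 1/(-(1 + 9 - 609 - 203/3) + 2856) = 1/(-1*(-2000/3) + 2856) = 1/(2000/3 + 2856) = 1/(10568/3) = 3/10568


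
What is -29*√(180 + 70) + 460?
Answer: 460 - 145*√10 ≈ 1.4697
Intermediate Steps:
-29*√(180 + 70) + 460 = -145*√10 + 460 = 460 - 145*√10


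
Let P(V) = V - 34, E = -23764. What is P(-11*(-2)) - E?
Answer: 23752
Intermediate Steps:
P(V) = -34 + V
P(-11*(-2)) - E = (-34 - 11*(-2)) - 1*(-23764) = (-34 + 22) + 23764 = -12 + 23764 = 23752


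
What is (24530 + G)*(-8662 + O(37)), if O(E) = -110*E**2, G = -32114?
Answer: 1207767168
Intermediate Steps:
(24530 + G)*(-8662 + O(37)) = (24530 - 32114)*(-8662 - 110*37**2) = -7584*(-8662 - 110*1369) = -7584*(-8662 - 150590) = -7584*(-159252) = 1207767168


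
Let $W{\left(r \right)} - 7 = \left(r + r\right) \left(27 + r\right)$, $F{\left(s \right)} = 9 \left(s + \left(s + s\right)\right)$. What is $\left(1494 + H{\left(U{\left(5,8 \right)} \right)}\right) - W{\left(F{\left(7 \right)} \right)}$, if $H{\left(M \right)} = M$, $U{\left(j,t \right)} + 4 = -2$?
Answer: $-80167$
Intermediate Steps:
$U{\left(j,t \right)} = -6$ ($U{\left(j,t \right)} = -4 - 2 = -6$)
$F{\left(s \right)} = 27 s$ ($F{\left(s \right)} = 9 \left(s + 2 s\right) = 9 \cdot 3 s = 27 s$)
$W{\left(r \right)} = 7 + 2 r \left(27 + r\right)$ ($W{\left(r \right)} = 7 + \left(r + r\right) \left(27 + r\right) = 7 + 2 r \left(27 + r\right)$)
$\left(1494 + H{\left(U{\left(5,8 \right)} \right)}\right) - W{\left(F{\left(7 \right)} \right)} = \left(1494 - 6\right) - \left(7 + 2 \left(27 \cdot 7\right)^{2} + 54 \cdot 27 \cdot 7\right) = 1488 - \left(7 + 2 \cdot 189^{2} + 54 \cdot 189\right) = 1488 - \left(7 + 2 \cdot 35721 + 10206\right) = 1488 - \left(7 + 71442 + 10206\right) = 1488 - 81655 = -80167$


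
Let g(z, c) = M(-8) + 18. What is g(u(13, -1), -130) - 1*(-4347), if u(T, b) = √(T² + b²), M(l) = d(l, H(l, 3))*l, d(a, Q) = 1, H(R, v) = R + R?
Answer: 4357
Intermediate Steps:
H(R, v) = 2*R
M(l) = l (M(l) = 1*l = l)
g(z, c) = 10 (g(z, c) = -8 + 18 = 10)
g(u(13, -1), -130) - 1*(-4347) = 10 - 1*(-4347) = 10 + 4347 = 4357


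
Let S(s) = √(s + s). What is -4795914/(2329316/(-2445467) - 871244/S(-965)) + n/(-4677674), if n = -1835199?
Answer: 48735371358940050172901923401/120648103192129751688062709866 + 283956705119316129579573*I*√1930/51584656473336855748418 ≈ 0.40395 + 241.83*I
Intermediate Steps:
S(s) = √2*√s (S(s) = √(2*s) = √2*√s)
-4795914/(2329316/(-2445467) - 871244/S(-965)) + n/(-4677674) = -4795914/(2329316/(-2445467) - 871244*(-I*√1930/1930)) - 1835199/(-4677674) = -4795914/(2329316*(-1/2445467) - 871244*(-I*√1930/1930)) - 1835199*(-1/4677674) = -4795914/(-2329316/2445467 - 871244*(-I*√1930/1930)) + 1835199/4677674 = -4795914/(-2329316/2445467 - (-435622)*I*√1930/965) + 1835199/4677674 = -4795914/(-2329316/2445467 + 435622*I*√1930/965) + 1835199/4677674 = 1835199/4677674 - 4795914/(-2329316/2445467 + 435622*I*√1930/965)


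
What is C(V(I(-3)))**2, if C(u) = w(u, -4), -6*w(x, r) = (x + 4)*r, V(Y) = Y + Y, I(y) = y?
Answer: 16/9 ≈ 1.7778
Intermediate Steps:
V(Y) = 2*Y
w(x, r) = -r*(4 + x)/6 (w(x, r) = -(x + 4)*r/6 = -(4 + x)*r/6 = -r*(4 + x)/6)
C(u) = 8/3 + 2*u/3 (C(u) = -1/6*(-4)*(4 + u) = 8/3 + 2*u/3)
C(V(I(-3)))**2 = (8/3 + 2*(2*(-3))/3)**2 = (8/3 + (2/3)*(-6))**2 = (8/3 - 4)**2 = (-4/3)**2 = 16/9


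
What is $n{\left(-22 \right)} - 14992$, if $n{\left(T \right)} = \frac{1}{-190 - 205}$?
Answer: $- \frac{5921841}{395} \approx -14992.0$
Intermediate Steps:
$n{\left(T \right)} = - \frac{1}{395}$ ($n{\left(T \right)} = \frac{1}{-395} = - \frac{1}{395}$)
$n{\left(-22 \right)} - 14992 = - \frac{1}{395} - 14992 = - \frac{5921841}{395}$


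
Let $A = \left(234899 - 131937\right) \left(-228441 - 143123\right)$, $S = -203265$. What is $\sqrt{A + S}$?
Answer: $i \sqrt{38257175833} \approx 1.9559 \cdot 10^{5} i$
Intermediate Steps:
$A = -38256972568$ ($A = 102962 \left(-371564\right) = -38256972568$)
$\sqrt{A + S} = \sqrt{-38256972568 - 203265} = \sqrt{-38257175833} = i \sqrt{38257175833}$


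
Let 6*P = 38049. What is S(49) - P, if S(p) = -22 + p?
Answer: -12629/2 ≈ -6314.5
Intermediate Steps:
P = 12683/2 (P = (⅙)*38049 = 12683/2 ≈ 6341.5)
S(49) - P = (-22 + 49) - 1*12683/2 = 27 - 12683/2 = -12629/2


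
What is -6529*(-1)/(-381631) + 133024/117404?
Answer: 12499887857/11201251481 ≈ 1.1159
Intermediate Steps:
-6529*(-1)/(-381631) + 133024/117404 = 6529*(-1/381631) + 133024*(1/117404) = -6529/381631 + 33256/29351 = 12499887857/11201251481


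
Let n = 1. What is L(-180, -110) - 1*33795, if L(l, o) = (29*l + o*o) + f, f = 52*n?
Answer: -26863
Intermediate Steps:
f = 52 (f = 52*1 = 52)
L(l, o) = 52 + o² + 29*l (L(l, o) = (29*l + o*o) + 52 = (29*l + o²) + 52 = (o² + 29*l) + 52 = 52 + o² + 29*l)
L(-180, -110) - 1*33795 = (52 + (-110)² + 29*(-180)) - 1*33795 = (52 + 12100 - 5220) - 33795 = 6932 - 33795 = -26863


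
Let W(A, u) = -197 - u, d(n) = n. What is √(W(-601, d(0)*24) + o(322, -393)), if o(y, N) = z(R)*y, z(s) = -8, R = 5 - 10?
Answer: I*√2773 ≈ 52.659*I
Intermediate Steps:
R = -5
o(y, N) = -8*y
√(W(-601, d(0)*24) + o(322, -393)) = √((-197 - 0*24) - 8*322) = √((-197 - 1*0) - 2576) = √((-197 + 0) - 2576) = √(-197 - 2576) = √(-2773) = I*√2773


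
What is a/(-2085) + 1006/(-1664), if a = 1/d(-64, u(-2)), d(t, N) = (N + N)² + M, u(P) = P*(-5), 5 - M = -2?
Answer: -426844117/706031040 ≈ -0.60457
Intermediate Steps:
M = 7 (M = 5 - 1*(-2) = 5 + 2 = 7)
u(P) = -5*P
d(t, N) = 7 + 4*N² (d(t, N) = (N + N)² + 7 = (2*N)² + 7 = 4*N² + 7 = 7 + 4*N²)
a = 1/407 (a = 1/(7 + 4*(-5*(-2))²) = 1/(7 + 4*10²) = 1/(7 + 4*100) = 1/(7 + 400) = 1/407 ≈ 0.0024570)
a/(-2085) + 1006/(-1664) = (1/407)/(-2085) + 1006/(-1664) = (1/407)*(-1/2085) + 1006*(-1/1664) = -1/848595 - 503/832 = -426844117/706031040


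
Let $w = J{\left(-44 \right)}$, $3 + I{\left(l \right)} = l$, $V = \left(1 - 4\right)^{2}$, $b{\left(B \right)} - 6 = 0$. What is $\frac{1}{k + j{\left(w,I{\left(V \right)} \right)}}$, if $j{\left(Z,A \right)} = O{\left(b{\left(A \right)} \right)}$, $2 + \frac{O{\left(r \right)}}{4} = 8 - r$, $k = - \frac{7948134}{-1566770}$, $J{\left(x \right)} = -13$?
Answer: $\frac{783385}{3974067} \approx 0.19712$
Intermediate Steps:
$b{\left(B \right)} = 6$ ($b{\left(B \right)} = 6 + 0 = 6$)
$V = 9$ ($V = \left(-3\right)^{2} = 9$)
$I{\left(l \right)} = -3 + l$
$k = \frac{3974067}{783385}$ ($k = \left(-7948134\right) \left(- \frac{1}{1566770}\right) = \frac{3974067}{783385} \approx 5.0729$)
$w = -13$
$O{\left(r \right)} = 24 - 4 r$ ($O{\left(r \right)} = -8 + 4 \left(8 - r\right) = -8 - \left(-32 + 4 r\right) = 24 - 4 r$)
$j{\left(Z,A \right)} = 0$ ($j{\left(Z,A \right)} = 24 - 24 = 0$)
$\frac{1}{k + j{\left(w,I{\left(V \right)} \right)}} = \frac{1}{\frac{3974067}{783385} + 0} = \frac{1}{\frac{3974067}{783385}} = \frac{783385}{3974067}$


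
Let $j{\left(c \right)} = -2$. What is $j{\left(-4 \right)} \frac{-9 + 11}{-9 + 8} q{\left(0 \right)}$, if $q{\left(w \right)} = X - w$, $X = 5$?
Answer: $20$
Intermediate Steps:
$q{\left(w \right)} = 5 - w$
$j{\left(-4 \right)} \frac{-9 + 11}{-9 + 8} q{\left(0 \right)} = - 2 \frac{-9 + 11}{-9 + 8} \left(5 - 0\right) = - 2 \frac{2}{-1} \left(5 + 0\right) = - 2 \cdot 2 \left(-1\right) 5 = \left(-2\right) \left(-2\right) 5 = 4 \cdot 5 = 20$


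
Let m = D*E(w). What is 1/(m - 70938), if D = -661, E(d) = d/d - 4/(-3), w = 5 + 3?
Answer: -3/217441 ≈ -1.3797e-5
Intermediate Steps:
w = 8
E(d) = 7/3 (E(d) = 1 - 4*(-⅓) = 1 + 4/3 = 7/3)
m = -4627/3 (m = -661*7/3 = -4627/3 ≈ -1542.3)
1/(m - 70938) = 1/(-4627/3 - 70938) = 1/(-217441/3) = -3/217441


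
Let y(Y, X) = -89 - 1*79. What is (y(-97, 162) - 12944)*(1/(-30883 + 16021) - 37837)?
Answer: 3686658393220/7431 ≈ 4.9612e+8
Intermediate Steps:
y(Y, X) = -168 (y(Y, X) = -89 - 79 = -168)
(y(-97, 162) - 12944)*(1/(-30883 + 16021) - 37837) = (-168 - 12944)*(1/(-30883 + 16021) - 37837) = -13112*(1/(-14862) - 37837) = -13112*(-1/14862 - 37837) = -13112*(-562333495/14862) = 3686658393220/7431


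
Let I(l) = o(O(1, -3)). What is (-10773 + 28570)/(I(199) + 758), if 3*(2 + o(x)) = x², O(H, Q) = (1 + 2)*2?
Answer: 17797/768 ≈ 23.173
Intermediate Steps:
O(H, Q) = 6 (O(H, Q) = 3*2 = 6)
o(x) = -2 + x²/3
I(l) = 10 (I(l) = -2 + (⅓)*6² = -2 + (⅓)*36 = -2 + 12 = 10)
(-10773 + 28570)/(I(199) + 758) = (-10773 + 28570)/(10 + 758) = 17797/768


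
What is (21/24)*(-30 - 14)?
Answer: -77/2 ≈ -38.500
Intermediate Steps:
(21/24)*(-30 - 14) = (21*(1/24))*(-44) = (7/8)*(-44) = -77/2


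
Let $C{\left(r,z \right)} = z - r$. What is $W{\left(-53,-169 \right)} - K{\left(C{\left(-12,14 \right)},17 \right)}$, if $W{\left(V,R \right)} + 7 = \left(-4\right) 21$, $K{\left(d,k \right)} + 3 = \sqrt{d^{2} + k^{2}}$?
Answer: $-88 - \sqrt{965} \approx -119.06$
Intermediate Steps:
$K{\left(d,k \right)} = -3 + \sqrt{d^{2} + k^{2}}$
$W{\left(V,R \right)} = -91$ ($W{\left(V,R \right)} = -7 - 84 = -91$)
$W{\left(-53,-169 \right)} - K{\left(C{\left(-12,14 \right)},17 \right)} = -91 - \left(-3 + \sqrt{\left(14 - -12\right)^{2} + 17^{2}}\right) = -91 - \left(-3 + \sqrt{\left(14 + 12\right)^{2} + 289}\right) = -91 - \left(-3 + \sqrt{26^{2} + 289}\right) = -91 - \left(-3 + \sqrt{676 + 289}\right) = -91 - \left(-3 + \sqrt{965}\right) = -91 + \left(3 - \sqrt{965}\right) = -88 - \sqrt{965}$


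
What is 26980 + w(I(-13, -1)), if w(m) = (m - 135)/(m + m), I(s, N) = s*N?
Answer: 350679/13 ≈ 26975.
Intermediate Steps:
I(s, N) = N*s
w(m) = (-135 + m)/(2*m) (w(m) = (-135 + m)/((2*m)) = (-135 + m)*(1/(2*m)) = (-135 + m)/(2*m))
26980 + w(I(-13, -1)) = 26980 + (-135 - 1*(-13))/(2*((-1*(-13)))) = 26980 + (½)*(-135 + 13)/13 = 26980 + (½)*(1/13)*(-122) = 26980 - 61/13 = 350679/13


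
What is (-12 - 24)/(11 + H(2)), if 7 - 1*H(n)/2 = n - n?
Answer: -36/25 ≈ -1.4400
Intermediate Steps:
H(n) = 14 (H(n) = 14 - 2*(n - n) = 14 - 2*0 = 14 + 0 = 14)
(-12 - 24)/(11 + H(2)) = (-12 - 24)/(11 + 14) = -36/25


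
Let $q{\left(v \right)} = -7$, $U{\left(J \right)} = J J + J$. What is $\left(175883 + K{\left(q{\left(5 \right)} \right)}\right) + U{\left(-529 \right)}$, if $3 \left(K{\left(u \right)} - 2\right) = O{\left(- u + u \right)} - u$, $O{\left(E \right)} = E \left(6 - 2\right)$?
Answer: $\frac{1365598}{3} \approx 4.552 \cdot 10^{5}$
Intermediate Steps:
$U{\left(J \right)} = J + J^{2}$ ($U{\left(J \right)} = J^{2} + J = J + J^{2}$)
$O{\left(E \right)} = 4 E$ ($O{\left(E \right)} = E 4 = 4 E$)
$K{\left(u \right)} = 2 - \frac{u}{3}$ ($K{\left(u \right)} = 2 + \frac{4 \left(- u + u\right) - u}{3} = 2 + \frac{4 \cdot 0 - u}{3} = 2 + \frac{0 - u}{3} = 2 + \frac{\left(-1\right) u}{3} = 2 - \frac{u}{3}$)
$\left(175883 + K{\left(q{\left(5 \right)} \right)}\right) + U{\left(-529 \right)} = \left(175883 + \left(2 - - \frac{7}{3}\right)\right) - 529 \left(1 - 529\right) = \left(175883 + \left(2 + \frac{7}{3}\right)\right) - -279312 = \left(175883 + \frac{13}{3}\right) + 279312 = \frac{527662}{3} + 279312 = \frac{1365598}{3}$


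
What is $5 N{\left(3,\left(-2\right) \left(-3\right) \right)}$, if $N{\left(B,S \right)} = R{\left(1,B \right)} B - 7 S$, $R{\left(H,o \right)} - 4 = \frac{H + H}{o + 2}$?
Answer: $-144$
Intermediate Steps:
$R{\left(H,o \right)} = 4 + \frac{2 H}{2 + o}$ ($R{\left(H,o \right)} = 4 + \frac{H + H}{o + 2} = 4 + \frac{2 H}{2 + o}$)
$N{\left(B,S \right)} = - 7 S + \frac{2 B \left(5 + 2 B\right)}{2 + B}$ ($N{\left(B,S \right)} = \frac{2 \left(4 + 1 + 2 B\right)}{2 + B} B - 7 S = \frac{2 \left(5 + 2 B\right)}{2 + B} B - 7 S = \frac{2 B \left(5 + 2 B\right)}{2 + B} - 7 S = - 7 S + \frac{2 B \left(5 + 2 B\right)}{2 + B}$)
$5 N{\left(3,\left(-2\right) \left(-3\right) \right)} = 5 \frac{- 7 \left(\left(-2\right) \left(-3\right)\right) \left(2 + 3\right) + 2 \cdot 3 \left(5 + 2 \cdot 3\right)}{2 + 3} = 5 \frac{\left(-7\right) 6 \cdot 5 + 2 \cdot 3 \left(5 + 6\right)}{5} = 5 \frac{-210 + 2 \cdot 3 \cdot 11}{5} = 5 \frac{-210 + 66}{5} = 5 \cdot \frac{1}{5} \left(-144\right) = 5 \left(- \frac{144}{5}\right) = -144$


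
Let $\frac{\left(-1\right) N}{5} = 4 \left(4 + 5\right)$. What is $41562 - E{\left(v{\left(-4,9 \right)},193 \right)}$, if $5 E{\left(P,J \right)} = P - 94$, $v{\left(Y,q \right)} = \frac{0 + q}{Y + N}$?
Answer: $\frac{7650869}{184} \approx 41581.0$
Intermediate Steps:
$N = -180$ ($N = - 5 \cdot 4 \left(4 + 5\right) = - 5 \cdot 4 \cdot 9 = \left(-5\right) 36 = -180$)
$v{\left(Y,q \right)} = \frac{q}{-180 + Y}$ ($v{\left(Y,q \right)} = \frac{0 + q}{Y - 180} = \frac{q}{-180 + Y}$)
$E{\left(P,J \right)} = - \frac{94}{5} + \frac{P}{5}$ ($E{\left(P,J \right)} = \frac{P - 94}{5} = \frac{-94 + P}{5} = - \frac{94}{5} + \frac{P}{5}$)
$41562 - E{\left(v{\left(-4,9 \right)},193 \right)} = 41562 - \left(- \frac{94}{5} + \frac{9 \frac{1}{-180 - 4}}{5}\right) = 41562 - \left(- \frac{94}{5} + \frac{9 \frac{1}{-184}}{5}\right) = 41562 - \left(- \frac{94}{5} + \frac{9 \left(- \frac{1}{184}\right)}{5}\right) = 41562 - \left(- \frac{94}{5} + \frac{1}{5} \left(- \frac{9}{184}\right)\right) = 41562 - \left(- \frac{94}{5} - \frac{9}{920}\right) = 41562 - - \frac{3461}{184} = 41562 + \frac{3461}{184} = \frac{7650869}{184}$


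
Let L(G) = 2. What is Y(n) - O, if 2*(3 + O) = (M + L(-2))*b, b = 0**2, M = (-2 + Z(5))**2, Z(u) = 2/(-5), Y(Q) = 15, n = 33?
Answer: 18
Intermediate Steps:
Z(u) = -2/5 (Z(u) = 2*(-1/5) = -2/5)
M = 144/25 (M = (-2 - 2/5)**2 = (-12/5)**2 = 144/25 ≈ 5.7600)
b = 0
O = -3 (O = -3 + ((144/25 + 2)*0)/2 = -3 + ((194/25)*0)/2 = -3 + (1/2)*0 = -3 + 0 = -3)
Y(n) - O = 15 - 1*(-3) = 15 + 3 = 18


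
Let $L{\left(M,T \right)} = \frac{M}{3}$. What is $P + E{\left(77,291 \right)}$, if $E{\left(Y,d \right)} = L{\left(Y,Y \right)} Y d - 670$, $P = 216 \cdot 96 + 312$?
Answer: $595491$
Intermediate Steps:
$L{\left(M,T \right)} = \frac{M}{3}$ ($L{\left(M,T \right)} = M \frac{1}{3} = \frac{M}{3}$)
$P = 21048$ ($P = 20736 + 312 = 21048$)
$E{\left(Y,d \right)} = -670 + \frac{d Y^{2}}{3}$ ($E{\left(Y,d \right)} = \frac{Y}{3} Y d - 670 = \frac{Y^{2}}{3} d - 670 = \frac{d Y^{2}}{3} - 670 = -670 + \frac{d Y^{2}}{3}$)
$P + E{\left(77,291 \right)} = 21048 - \left(670 - 97 \cdot 77^{2}\right) = 21048 - \left(670 - 575113\right) = 21048 + \left(-670 + 575113\right) = 21048 + 574443 = 595491$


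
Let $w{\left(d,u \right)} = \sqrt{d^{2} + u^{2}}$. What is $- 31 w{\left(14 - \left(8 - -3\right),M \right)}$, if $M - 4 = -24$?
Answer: $- 31 \sqrt{409} \approx -626.94$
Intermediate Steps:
$M = -20$ ($M = 4 - 24 = -20$)
$- 31 w{\left(14 - \left(8 - -3\right),M \right)} = - 31 \sqrt{\left(14 - \left(8 - -3\right)\right)^{2} + \left(-20\right)^{2}} = - 31 \sqrt{\left(14 - \left(8 + 3\right)\right)^{2} + 400} = - 31 \sqrt{\left(14 - 11\right)^{2} + 400} = - 31 \sqrt{3^{2} + 400} = - 31 \sqrt{9 + 400} = - 31 \sqrt{409}$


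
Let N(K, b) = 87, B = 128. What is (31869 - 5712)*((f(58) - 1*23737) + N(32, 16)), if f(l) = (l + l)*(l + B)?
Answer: -54249618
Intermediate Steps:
f(l) = 2*l*(128 + l) (f(l) = (l + l)*(l + 128) = (2*l)*(128 + l) = 2*l*(128 + l))
(31869 - 5712)*((f(58) - 1*23737) + N(32, 16)) = (31869 - 5712)*((2*58*(128 + 58) - 1*23737) + 87) = 26157*((2*58*186 - 23737) + 87) = 26157*((21576 - 23737) + 87) = 26157*(-2161 + 87) = 26157*(-2074) = -54249618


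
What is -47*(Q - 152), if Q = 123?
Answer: 1363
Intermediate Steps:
-47*(Q - 152) = -47*(123 - 152) = -47*(-29) = 1363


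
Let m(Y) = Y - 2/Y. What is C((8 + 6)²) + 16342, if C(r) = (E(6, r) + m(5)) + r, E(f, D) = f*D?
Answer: 88593/5 ≈ 17719.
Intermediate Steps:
E(f, D) = D*f
C(r) = 23/5 + 7*r (C(r) = (r*6 + (5 - 2/5)) + r = (6*r + (5 - 2*⅕)) + r = (6*r + (5 - ⅖)) + r = (6*r + 23/5) + r = (23/5 + 6*r) + r = 23/5 + 7*r)
C((8 + 6)²) + 16342 = (23/5 + 7*(8 + 6)²) + 16342 = (23/5 + 7*14²) + 16342 = (23/5 + 7*196) + 16342 = (23/5 + 1372) + 16342 = 6883/5 + 16342 = 88593/5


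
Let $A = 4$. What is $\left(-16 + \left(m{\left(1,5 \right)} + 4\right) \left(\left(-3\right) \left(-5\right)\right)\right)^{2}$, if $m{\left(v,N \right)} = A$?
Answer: $10816$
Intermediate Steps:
$m{\left(v,N \right)} = 4$
$\left(-16 + \left(m{\left(1,5 \right)} + 4\right) \left(\left(-3\right) \left(-5\right)\right)\right)^{2} = \left(-16 + \left(4 + 4\right) \left(\left(-3\right) \left(-5\right)\right)\right)^{2} = \left(-16 + 8 \cdot 15\right)^{2} = \left(-16 + 120\right)^{2} = 104^{2} = 10816$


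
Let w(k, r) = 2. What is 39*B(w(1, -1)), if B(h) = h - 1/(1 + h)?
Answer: 65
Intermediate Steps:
39*B(w(1, -1)) = 39*((-1 + 2 + 2²)/(1 + 2)) = 39*((-1 + 2 + 4)/3) = 39*((⅓)*5) = 39*(5/3) = 65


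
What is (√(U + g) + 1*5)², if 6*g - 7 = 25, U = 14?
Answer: (15 + √174)²/9 ≈ 88.303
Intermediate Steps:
g = 16/3 (g = 7/6 + (⅙)*25 = 7/6 + 25/6 = 16/3 ≈ 5.3333)
(√(U + g) + 1*5)² = (√(14 + 16/3) + 1*5)² = (√(58/3) + 5)² = (√174/3 + 5)² = (5 + √174/3)²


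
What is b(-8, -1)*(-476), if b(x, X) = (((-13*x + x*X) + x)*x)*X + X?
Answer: -395556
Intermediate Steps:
b(x, X) = X + X*x*(-12*x + X*x) (b(x, X) = (((-13*x + X*x) + x)*x)*X + X = ((-12*x + X*x)*x)*X + X = (x*(-12*x + X*x))*X + X = X*x*(-12*x + X*x) + X = X + X*x*(-12*x + X*x))
b(-8, -1)*(-476) = -(1 - 12*(-8)² - 1*(-8)²)*(-476) = -(1 - 12*64 - 1*64)*(-476) = -(1 - 768 - 64)*(-476) = -1*(-831)*(-476) = 831*(-476) = -395556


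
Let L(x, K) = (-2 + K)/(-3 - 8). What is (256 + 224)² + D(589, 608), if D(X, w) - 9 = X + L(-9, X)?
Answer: 2540391/11 ≈ 2.3094e+5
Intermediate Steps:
L(x, K) = 2/11 - K/11 (L(x, K) = (-2 + K)/(-11) = (-2 + K)*(-1/11) = 2/11 - K/11)
D(X, w) = 101/11 + 10*X/11 (D(X, w) = 9 + (X + (2/11 - X/11)) = 9 + (2/11 + 10*X/11) = 101/11 + 10*X/11)
(256 + 224)² + D(589, 608) = (256 + 224)² + (101/11 + (10/11)*589) = 480² + (101/11 + 5890/11) = 230400 + 5991/11 = 2540391/11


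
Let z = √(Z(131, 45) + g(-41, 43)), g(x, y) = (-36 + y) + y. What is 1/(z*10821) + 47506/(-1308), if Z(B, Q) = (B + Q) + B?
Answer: -23753/654 + √357/3863097 ≈ -36.320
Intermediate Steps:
Z(B, Q) = Q + 2*B
g(x, y) = -36 + 2*y
z = √357 (z = √((45 + 2*131) + (-36 + 2*43)) = √((45 + 262) + (-36 + 86)) = √(307 + 50) = √357 ≈ 18.894)
1/(z*10821) + 47506/(-1308) = 1/(√357*10821) + 47506/(-1308) = (√357/357)*(1/10821) + 47506*(-1/1308) = √357/3863097 - 23753/654 = -23753/654 + √357/3863097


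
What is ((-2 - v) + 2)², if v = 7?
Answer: 49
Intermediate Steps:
((-2 - v) + 2)² = ((-2 - 1*7) + 2)² = ((-2 - 7) + 2)² = (-9 + 2)² = (-7)² = 49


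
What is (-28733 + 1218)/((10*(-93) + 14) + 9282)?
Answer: -27515/8366 ≈ -3.2889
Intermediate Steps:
(-28733 + 1218)/((10*(-93) + 14) + 9282) = -27515/((-930 + 14) + 9282) = -27515/(-916 + 9282) = -27515/8366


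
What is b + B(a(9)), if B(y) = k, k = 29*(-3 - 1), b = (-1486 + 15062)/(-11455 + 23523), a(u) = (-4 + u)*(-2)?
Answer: -346578/3017 ≈ -114.88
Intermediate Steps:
a(u) = 8 - 2*u
b = 3394/3017 (b = 13576/12068 = 13576*(1/12068) = 3394/3017 ≈ 1.1250)
k = -116 (k = 29*(-4) = -116)
B(y) = -116
b + B(a(9)) = 3394/3017 - 116 = -346578/3017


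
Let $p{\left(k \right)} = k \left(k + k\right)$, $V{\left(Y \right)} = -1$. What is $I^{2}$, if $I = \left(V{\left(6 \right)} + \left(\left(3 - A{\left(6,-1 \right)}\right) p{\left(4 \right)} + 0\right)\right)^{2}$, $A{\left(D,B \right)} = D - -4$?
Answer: $2562890625$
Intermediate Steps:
$A{\left(D,B \right)} = 4 + D$ ($A{\left(D,B \right)} = D + 4 = 4 + D$)
$p{\left(k \right)} = 2 k^{2}$ ($p{\left(k \right)} = k 2 k = 2 k^{2}$)
$I = 50625$ ($I = \left(-1 + \left(\left(3 - \left(4 + 6\right)\right) 2 \cdot 4^{2} + 0\right)\right)^{2} = \left(-1 + \left(\left(3 - 10\right) 2 \cdot 16 + 0\right)\right)^{2} = \left(-1 + \left(\left(3 - 10\right) 32 + 0\right)\right)^{2} = \left(-1 + \left(\left(-7\right) 32 + 0\right)\right)^{2} = \left(-1 + \left(-224 + 0\right)\right)^{2} = \left(-1 - 224\right)^{2} = \left(-225\right)^{2} = 50625$)
$I^{2} = 50625^{2} = 2562890625$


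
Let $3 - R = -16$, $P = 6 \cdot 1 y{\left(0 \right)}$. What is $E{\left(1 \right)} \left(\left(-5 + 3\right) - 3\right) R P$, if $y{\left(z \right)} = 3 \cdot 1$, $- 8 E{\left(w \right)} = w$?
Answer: $\frac{855}{4} \approx 213.75$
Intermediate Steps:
$E{\left(w \right)} = - \frac{w}{8}$
$y{\left(z \right)} = 3$
$P = 18$ ($P = 6 \cdot 1 \cdot 3 = 6 \cdot 3 = 18$)
$R = 19$ ($R = 3 - -16 = 3 + 16 = 19$)
$E{\left(1 \right)} \left(\left(-5 + 3\right) - 3\right) R P = \left(- \frac{1}{8}\right) 1 \left(\left(-5 + 3\right) - 3\right) 19 \cdot 18 = - \frac{-2 - 3}{8} \cdot 19 \cdot 18 = \left(- \frac{1}{8}\right) \left(-5\right) 19 \cdot 18 = \frac{5}{8} \cdot 19 \cdot 18 = \frac{95}{8} \cdot 18 = \frac{855}{4}$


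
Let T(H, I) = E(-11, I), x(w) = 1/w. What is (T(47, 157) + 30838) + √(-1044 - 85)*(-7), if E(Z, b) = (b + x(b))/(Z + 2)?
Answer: 43549444/1413 - 7*I*√1129 ≈ 30821.0 - 235.2*I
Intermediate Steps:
x(w) = 1/w
E(Z, b) = (b + 1/b)/(2 + Z) (E(Z, b) = (b + 1/b)/(Z + 2) = (b + 1/b)/(2 + Z))
T(H, I) = -(1 + I²)/(9*I) (T(H, I) = (1 + I²)/(I*(2 - 11)) = (1 + I²)/(I*(-9)) = -⅑*(1 + I²)/I = -(1 + I²)/(9*I))
(T(47, 157) + 30838) + √(-1044 - 85)*(-7) = ((⅑)*(-1 - 1*157²)/157 + 30838) + √(-1044 - 85)*(-7) = ((⅑)*(1/157)*(-1 - 1*24649) + 30838) + √(-1129)*(-7) = ((⅑)*(1/157)*(-1 - 24649) + 30838) + (I*√1129)*(-7) = ((⅑)*(1/157)*(-24650) + 30838) - 7*I*√1129 = (-24650/1413 + 30838) - 7*I*√1129 = 43549444/1413 - 7*I*√1129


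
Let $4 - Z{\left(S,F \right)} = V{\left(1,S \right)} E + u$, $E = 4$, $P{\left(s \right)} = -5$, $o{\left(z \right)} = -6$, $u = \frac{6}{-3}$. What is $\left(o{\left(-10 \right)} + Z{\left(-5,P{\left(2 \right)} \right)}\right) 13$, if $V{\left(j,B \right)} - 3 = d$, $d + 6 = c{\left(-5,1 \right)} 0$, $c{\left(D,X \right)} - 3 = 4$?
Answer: $156$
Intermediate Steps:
$u = -2$ ($u = 6 \left(- \frac{1}{3}\right) = -2$)
$c{\left(D,X \right)} = 7$ ($c{\left(D,X \right)} = 3 + 4 = 7$)
$d = -6$ ($d = -6 + 7 \cdot 0 = -6 + 0 = -6$)
$V{\left(j,B \right)} = -3$ ($V{\left(j,B \right)} = 3 - 6 = -3$)
$Z{\left(S,F \right)} = 18$ ($Z{\left(S,F \right)} = 4 - \left(\left(-3\right) 4 - 2\right) = 4 - \left(-12 - 2\right) = 4 - -14 = 4 + 14 = 18$)
$\left(o{\left(-10 \right)} + Z{\left(-5,P{\left(2 \right)} \right)}\right) 13 = \left(-6 + 18\right) 13 = 12 \cdot 13 = 156$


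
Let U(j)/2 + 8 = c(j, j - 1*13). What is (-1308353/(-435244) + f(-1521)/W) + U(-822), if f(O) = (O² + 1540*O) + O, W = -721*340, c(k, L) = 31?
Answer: 262098631413/5334785708 ≈ 49.130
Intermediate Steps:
W = -245140
U(j) = 46 (U(j) = -16 + 2*31 = -16 + 62 = 46)
f(O) = O² + 1541*O
(-1308353/(-435244) + f(-1521)/W) + U(-822) = (-1308353/(-435244) - 1521*(1541 - 1521)/(-245140)) + 46 = (-1308353*(-1/435244) - 1521*20*(-1/245140)) + 46 = (1308353/435244 - 30420*(-1/245140)) + 46 = (1308353/435244 + 1521/12257) + 46 = 16698488845/5334785708 + 46 = 262098631413/5334785708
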